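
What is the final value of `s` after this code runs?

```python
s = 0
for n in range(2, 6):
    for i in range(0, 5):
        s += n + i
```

n=2,i=0: s = 0+2 = 2
n=2,i=1: s = 2+3 = 5
n=2,i=2: s = 5+4 = 9
n=2,i=3: s = 9+5 = 14
n=2,i=4: s = 14+6 = 20
n=3,i=0: s = 20+3 = 23
n=3,i=1: s = 23+4 = 27
n=3,i=2: s = 27+5 = 32
n=3,i=3: s = 32+6 = 38
n=3,i=4: s = 38+7 = 45
n=4,i=0: s = 45+4 = 49
n=4,i=1: s = 49+5 = 54
n=4,i=2: s = 54+6 = 60
n=4,i=3: s = 60+7 = 67
n=4,i=4: s = 67+8 = 75
n=5,i=0: s = 75+5 = 80
n=5,i=1: s = 80+6 = 86
n=5,i=2: s = 86+7 = 93
n=5,i=3: s = 93+8 = 101
n=5,i=4: s = 101+9 = 110

110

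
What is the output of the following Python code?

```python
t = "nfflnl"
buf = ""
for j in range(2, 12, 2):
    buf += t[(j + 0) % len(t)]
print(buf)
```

fnnfn

j=2: add t[2]='f' → 'f'
j=4: add t[4]='n' → 'fn'
j=6: add t[0]='n' → 'fnn'
j=8: add t[2]='f' → 'fnnf'
j=10: add t[4]='n' → 'fnnfn'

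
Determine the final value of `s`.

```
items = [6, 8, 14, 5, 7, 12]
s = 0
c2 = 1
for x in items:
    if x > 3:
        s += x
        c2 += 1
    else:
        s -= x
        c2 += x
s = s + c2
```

x=6: >3, s = 0+6 = 6; c2=2
x=8: >3, s = 6+8 = 14; c2=3
x=14: >3, s = 14+14 = 28; c2=4
x=5: >3, s = 28+5 = 33; c2=5
x=7: >3, s = 33+7 = 40; c2=6
x=12: >3, s = 40+12 = 52; c2=7
s+c2 = 52+7 = 59

59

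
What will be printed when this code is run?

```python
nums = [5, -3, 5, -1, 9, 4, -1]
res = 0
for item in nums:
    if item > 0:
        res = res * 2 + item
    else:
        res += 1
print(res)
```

item=5: >0, res = 0*2+5 = 5
item=-3: not >0, res = 5+1 = 6
item=5: >0, res = 6*2+5 = 17
item=-1: not >0, res = 17+1 = 18
item=9: >0, res = 18*2+9 = 45
item=4: >0, res = 45*2+4 = 94
item=-1: not >0, res = 94+1 = 95

95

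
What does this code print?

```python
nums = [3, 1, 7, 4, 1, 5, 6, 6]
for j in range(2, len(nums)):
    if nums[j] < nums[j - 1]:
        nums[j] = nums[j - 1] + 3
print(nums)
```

j=2: 7>=1, unchanged → [3, 1, 7, 4, 1, 5, 6, 6]
j=3: 4<7, nums[3] = 7+3 = 10 → [3, 1, 7, 10, 1, 5, 6, 6]
j=4: 1<10, nums[4] = 10+3 = 13 → [3, 1, 7, 10, 13, 5, 6, 6]
j=5: 5<13, nums[5] = 13+3 = 16 → [3, 1, 7, 10, 13, 16, 6, 6]
j=6: 6<16, nums[6] = 16+3 = 19 → [3, 1, 7, 10, 13, 16, 19, 6]
j=7: 6<19, nums[7] = 19+3 = 22 → [3, 1, 7, 10, 13, 16, 19, 22]

[3, 1, 7, 10, 13, 16, 19, 22]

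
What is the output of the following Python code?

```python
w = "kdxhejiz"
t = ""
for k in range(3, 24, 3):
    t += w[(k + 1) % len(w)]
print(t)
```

k=3: add w[4]='e' → 'e'
k=6: add w[7]='z' → 'ez'
k=9: add w[2]='x' → 'ezx'
k=12: add w[5]='j' → 'ezxj'
k=15: add w[0]='k' → 'ezxjk'
k=18: add w[3]='h' → 'ezxjkh'
k=21: add w[6]='i' → 'ezxjkhi'

ezxjkhi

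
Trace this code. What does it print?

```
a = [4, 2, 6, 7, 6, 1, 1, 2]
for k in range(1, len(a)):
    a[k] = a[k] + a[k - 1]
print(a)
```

[4, 6, 12, 19, 25, 26, 27, 29]

k=1: a[1] = 2+4 = 6 → [4, 6, 6, 7, 6, 1, 1, 2]
k=2: a[2] = 6+6 = 12 → [4, 6, 12, 7, 6, 1, 1, 2]
k=3: a[3] = 7+12 = 19 → [4, 6, 12, 19, 6, 1, 1, 2]
k=4: a[4] = 6+19 = 25 → [4, 6, 12, 19, 25, 1, 1, 2]
k=5: a[5] = 1+25 = 26 → [4, 6, 12, 19, 25, 26, 1, 2]
k=6: a[6] = 1+26 = 27 → [4, 6, 12, 19, 25, 26, 27, 2]
k=7: a[7] = 2+27 = 29 → [4, 6, 12, 19, 25, 26, 27, 29]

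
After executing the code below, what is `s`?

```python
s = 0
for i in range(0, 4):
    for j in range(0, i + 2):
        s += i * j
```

45

i=0,j=0: s = 0+0 = 0
i=0,j=1: s = 0+0 = 0
i=1,j=0: s = 0+0 = 0
i=1,j=1: s = 0+1 = 1
i=1,j=2: s = 1+2 = 3
i=2,j=0: s = 3+0 = 3
i=2,j=1: s = 3+2 = 5
i=2,j=2: s = 5+4 = 9
i=2,j=3: s = 9+6 = 15
i=3,j=0: s = 15+0 = 15
i=3,j=1: s = 15+3 = 18
i=3,j=2: s = 18+6 = 24
i=3,j=3: s = 24+9 = 33
i=3,j=4: s = 33+12 = 45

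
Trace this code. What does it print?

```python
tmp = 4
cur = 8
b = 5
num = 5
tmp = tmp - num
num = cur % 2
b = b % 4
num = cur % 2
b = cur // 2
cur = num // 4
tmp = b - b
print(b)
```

4

tmp = 4-5 = -1
num = 8%2 = 0
b = 5%4 = 1
num = 8%2 = 0
b = 8//2 = 4
cur = 0//4 = 0
tmp = 4-4 = 0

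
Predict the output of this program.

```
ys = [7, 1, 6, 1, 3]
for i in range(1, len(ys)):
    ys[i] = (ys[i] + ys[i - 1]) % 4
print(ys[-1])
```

i=1: ys[1] = (1+7)%4 = 0 → [7, 0, 6, 1, 3]
i=2: ys[2] = (6+0)%4 = 2 → [7, 0, 2, 1, 3]
i=3: ys[3] = (1+2)%4 = 3 → [7, 0, 2, 3, 3]
i=4: ys[4] = (3+3)%4 = 2 → [7, 0, 2, 3, 2]

2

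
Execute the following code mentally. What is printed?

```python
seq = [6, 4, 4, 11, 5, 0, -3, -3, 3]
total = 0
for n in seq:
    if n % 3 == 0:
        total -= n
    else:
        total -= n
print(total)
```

n=6: %3==0, total = 0-6 = -6
n=4: not %3==0, total = (-6)-4 = -10
n=4: not %3==0, total = (-10)-4 = -14
n=11: not %3==0, total = (-14)-11 = -25
n=5: not %3==0, total = (-25)-5 = -30
n=0: %3==0, total = (-30)-0 = -30
n=-3: %3==0, total = (-30)-(-3) = -27
n=-3: %3==0, total = (-27)-(-3) = -24
n=3: %3==0, total = (-24)-3 = -27

-27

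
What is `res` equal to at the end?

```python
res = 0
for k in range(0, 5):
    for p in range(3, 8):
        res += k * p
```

250

k=0,p=3: res = 0+0 = 0
k=0,p=4: res = 0+0 = 0
k=0,p=5: res = 0+0 = 0
k=0,p=6: res = 0+0 = 0
k=0,p=7: res = 0+0 = 0
k=1,p=3: res = 0+3 = 3
k=1,p=4: res = 3+4 = 7
k=1,p=5: res = 7+5 = 12
k=1,p=6: res = 12+6 = 18
k=1,p=7: res = 18+7 = 25
k=2,p=3: res = 25+6 = 31
k=2,p=4: res = 31+8 = 39
k=2,p=5: res = 39+10 = 49
k=2,p=6: res = 49+12 = 61
k=2,p=7: res = 61+14 = 75
k=3,p=3: res = 75+9 = 84
k=3,p=4: res = 84+12 = 96
k=3,p=5: res = 96+15 = 111
k=3,p=6: res = 111+18 = 129
k=3,p=7: res = 129+21 = 150
k=4,p=3: res = 150+12 = 162
k=4,p=4: res = 162+16 = 178
k=4,p=5: res = 178+20 = 198
k=4,p=6: res = 198+24 = 222
k=4,p=7: res = 222+28 = 250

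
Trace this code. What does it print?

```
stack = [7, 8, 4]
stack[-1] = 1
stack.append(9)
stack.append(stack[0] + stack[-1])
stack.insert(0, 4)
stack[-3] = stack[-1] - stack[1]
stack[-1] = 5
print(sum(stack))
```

stack[-1] = 1 → [7, 8, 1]
append 9 → [7, 8, 1, 9]
append stack[0]+stack[-1] = 7+9 = 16 → [7, 8, 1, 9, 16]
insert 4 at 0 → [4, 7, 8, 1, 9, 16]
stack[-3] = stack[-1]-stack[1] = 16-7 = 9 → [4, 7, 8, 9, 9, 16]
stack[-1] = 5 → [4, 7, 8, 9, 9, 5]
sum = 42

42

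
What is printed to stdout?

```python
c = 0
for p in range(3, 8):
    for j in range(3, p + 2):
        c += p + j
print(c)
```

205

p=3,j=3: c = 0+6 = 6
p=3,j=4: c = 6+7 = 13
p=4,j=3: c = 13+7 = 20
p=4,j=4: c = 20+8 = 28
p=4,j=5: c = 28+9 = 37
p=5,j=3: c = 37+8 = 45
p=5,j=4: c = 45+9 = 54
p=5,j=5: c = 54+10 = 64
p=5,j=6: c = 64+11 = 75
p=6,j=3: c = 75+9 = 84
p=6,j=4: c = 84+10 = 94
p=6,j=5: c = 94+11 = 105
p=6,j=6: c = 105+12 = 117
p=6,j=7: c = 117+13 = 130
p=7,j=3: c = 130+10 = 140
p=7,j=4: c = 140+11 = 151
p=7,j=5: c = 151+12 = 163
p=7,j=6: c = 163+13 = 176
p=7,j=7: c = 176+14 = 190
p=7,j=8: c = 190+15 = 205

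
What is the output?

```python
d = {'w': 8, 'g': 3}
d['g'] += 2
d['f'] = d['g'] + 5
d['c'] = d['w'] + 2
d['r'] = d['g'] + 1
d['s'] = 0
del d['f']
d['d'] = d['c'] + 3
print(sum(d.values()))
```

d['g'] = 3+2 = 5 → {'w': 8, 'g': 5}
d['f'] = d['g']+5 = 10 → {'w': 8, 'g': 5, 'f': 10}
d['c'] = d['w']+2 = 10 → {'w': 8, 'g': 5, 'f': 10, 'c': 10}
d['r'] = d['g']+1 = 6 → {'w': 8, 'g': 5, 'f': 10, 'c': 10, 'r': 6}
d['s'] = 0 → {'w': 8, 'g': 5, 'f': 10, 'c': 10, 'r': 6, 's': 0}
del 'f' → {'w': 8, 'g': 5, 'c': 10, 'r': 6, 's': 0}
d['d'] = d['c']+3 = 13 → {'w': 8, 'g': 5, 'c': 10, 'r': 6, 's': 0, 'd': 13}
sum of values = 42

42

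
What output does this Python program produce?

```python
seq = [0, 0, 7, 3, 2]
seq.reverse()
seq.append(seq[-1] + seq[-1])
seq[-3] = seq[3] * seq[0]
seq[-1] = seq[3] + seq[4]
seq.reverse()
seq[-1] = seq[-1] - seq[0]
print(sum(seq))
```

reverse → [2, 3, 7, 0, 0]
append seq[-1]+seq[-1] = 0+0 = 0 → [2, 3, 7, 0, 0, 0]
seq[-3] = seq[3]*seq[0] = 0*2 = 0 → [2, 3, 7, 0, 0, 0]
seq[-1] = seq[3]+seq[4] = 0+0 = 0 → [2, 3, 7, 0, 0, 0]
reverse → [0, 0, 0, 7, 3, 2]
seq[-1] = seq[-1]-seq[0] = 2-0 = 2 → [0, 0, 0, 7, 3, 2]
sum = 12

12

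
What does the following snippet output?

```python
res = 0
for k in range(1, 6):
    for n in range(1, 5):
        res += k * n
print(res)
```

150

k=1,n=1: res = 0+1 = 1
k=1,n=2: res = 1+2 = 3
k=1,n=3: res = 3+3 = 6
k=1,n=4: res = 6+4 = 10
k=2,n=1: res = 10+2 = 12
k=2,n=2: res = 12+4 = 16
k=2,n=3: res = 16+6 = 22
k=2,n=4: res = 22+8 = 30
k=3,n=1: res = 30+3 = 33
k=3,n=2: res = 33+6 = 39
k=3,n=3: res = 39+9 = 48
k=3,n=4: res = 48+12 = 60
k=4,n=1: res = 60+4 = 64
k=4,n=2: res = 64+8 = 72
k=4,n=3: res = 72+12 = 84
k=4,n=4: res = 84+16 = 100
k=5,n=1: res = 100+5 = 105
k=5,n=2: res = 105+10 = 115
k=5,n=3: res = 115+15 = 130
k=5,n=4: res = 130+20 = 150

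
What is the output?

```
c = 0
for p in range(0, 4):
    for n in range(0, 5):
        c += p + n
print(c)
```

70

p=0,n=0: c = 0+0 = 0
p=0,n=1: c = 0+1 = 1
p=0,n=2: c = 1+2 = 3
p=0,n=3: c = 3+3 = 6
p=0,n=4: c = 6+4 = 10
p=1,n=0: c = 10+1 = 11
p=1,n=1: c = 11+2 = 13
p=1,n=2: c = 13+3 = 16
p=1,n=3: c = 16+4 = 20
p=1,n=4: c = 20+5 = 25
p=2,n=0: c = 25+2 = 27
p=2,n=1: c = 27+3 = 30
p=2,n=2: c = 30+4 = 34
p=2,n=3: c = 34+5 = 39
p=2,n=4: c = 39+6 = 45
p=3,n=0: c = 45+3 = 48
p=3,n=1: c = 48+4 = 52
p=3,n=2: c = 52+5 = 57
p=3,n=3: c = 57+6 = 63
p=3,n=4: c = 63+7 = 70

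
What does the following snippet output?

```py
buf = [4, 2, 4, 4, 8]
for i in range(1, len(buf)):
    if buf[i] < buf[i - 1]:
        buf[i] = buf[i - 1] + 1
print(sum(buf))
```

i=1: 2<4, buf[1] = 4+1 = 5 → [4, 5, 4, 4, 8]
i=2: 4<5, buf[2] = 5+1 = 6 → [4, 5, 6, 4, 8]
i=3: 4<6, buf[3] = 6+1 = 7 → [4, 5, 6, 7, 8]
i=4: 8>=7, unchanged → [4, 5, 6, 7, 8]
sum = 30

30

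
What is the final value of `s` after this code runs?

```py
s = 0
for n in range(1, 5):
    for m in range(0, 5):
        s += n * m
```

n=1,m=0: s = 0+0 = 0
n=1,m=1: s = 0+1 = 1
n=1,m=2: s = 1+2 = 3
n=1,m=3: s = 3+3 = 6
n=1,m=4: s = 6+4 = 10
n=2,m=0: s = 10+0 = 10
n=2,m=1: s = 10+2 = 12
n=2,m=2: s = 12+4 = 16
n=2,m=3: s = 16+6 = 22
n=2,m=4: s = 22+8 = 30
n=3,m=0: s = 30+0 = 30
n=3,m=1: s = 30+3 = 33
n=3,m=2: s = 33+6 = 39
n=3,m=3: s = 39+9 = 48
n=3,m=4: s = 48+12 = 60
n=4,m=0: s = 60+0 = 60
n=4,m=1: s = 60+4 = 64
n=4,m=2: s = 64+8 = 72
n=4,m=3: s = 72+12 = 84
n=4,m=4: s = 84+16 = 100

100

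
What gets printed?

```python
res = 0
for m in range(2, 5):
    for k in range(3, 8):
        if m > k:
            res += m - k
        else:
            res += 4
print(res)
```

57

m=2,k=3: not 2>3, res = 0+4 = 4
m=2,k=4: not 2>4, res = 4+4 = 8
m=2,k=5: not 2>5, res = 8+4 = 12
m=2,k=6: not 2>6, res = 12+4 = 16
m=2,k=7: not 2>7, res = 16+4 = 20
m=3,k=3: not 3>3, res = 20+4 = 24
m=3,k=4: not 3>4, res = 24+4 = 28
m=3,k=5: not 3>5, res = 28+4 = 32
m=3,k=6: not 3>6, res = 32+4 = 36
m=3,k=7: not 3>7, res = 36+4 = 40
m=4,k=3: 4>3, res = 40+1 = 41
m=4,k=4: not 4>4, res = 41+4 = 45
m=4,k=5: not 4>5, res = 45+4 = 49
m=4,k=6: not 4>6, res = 49+4 = 53
m=4,k=7: not 4>7, res = 53+4 = 57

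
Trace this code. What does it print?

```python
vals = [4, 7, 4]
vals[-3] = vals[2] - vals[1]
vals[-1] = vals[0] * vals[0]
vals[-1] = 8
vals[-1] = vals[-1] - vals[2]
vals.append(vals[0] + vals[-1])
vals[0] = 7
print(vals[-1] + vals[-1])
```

vals[-3] = vals[2]-vals[1] = 4-7 = -3 → [-3, 7, 4]
vals[-1] = vals[0]*vals[0] = (-3)*(-3) = 9 → [-3, 7, 9]
vals[-1] = 8 → [-3, 7, 8]
vals[-1] = vals[-1]-vals[2] = 8-8 = 0 → [-3, 7, 0]
append vals[0]+vals[-1] = (-3)+0 = -3 → [-3, 7, 0, -3]
vals[0] = 7 → [7, 7, 0, -3]
vals[-1]+vals[-1] = (-3)+(-3) = -6

-6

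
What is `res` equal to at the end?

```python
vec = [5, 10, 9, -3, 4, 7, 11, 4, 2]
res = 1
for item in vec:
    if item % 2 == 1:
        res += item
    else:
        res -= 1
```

item=5: odd, res = 1+5 = 6
item=10: not odd, res = 6-1 = 5
item=9: odd, res = 5+9 = 14
item=-3: odd, res = 14+(-3) = 11
item=4: not odd, res = 11-1 = 10
item=7: odd, res = 10+7 = 17
item=11: odd, res = 17+11 = 28
item=4: not odd, res = 28-1 = 27
item=2: not odd, res = 27-1 = 26

26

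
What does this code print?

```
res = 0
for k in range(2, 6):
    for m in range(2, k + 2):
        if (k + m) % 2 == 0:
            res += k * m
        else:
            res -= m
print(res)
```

48

k=2,m=2: even sum, res = 0+4 = 4
k=2,m=3: odd sum, res = 4-3 = 1
k=3,m=2: odd sum, res = 1-2 = -1
k=3,m=3: even sum, res = (-1)+9 = 8
k=3,m=4: odd sum, res = 8-4 = 4
k=4,m=2: even sum, res = 4+8 = 12
k=4,m=3: odd sum, res = 12-3 = 9
k=4,m=4: even sum, res = 9+16 = 25
k=4,m=5: odd sum, res = 25-5 = 20
k=5,m=2: odd sum, res = 20-2 = 18
k=5,m=3: even sum, res = 18+15 = 33
k=5,m=4: odd sum, res = 33-4 = 29
k=5,m=5: even sum, res = 29+25 = 54
k=5,m=6: odd sum, res = 54-6 = 48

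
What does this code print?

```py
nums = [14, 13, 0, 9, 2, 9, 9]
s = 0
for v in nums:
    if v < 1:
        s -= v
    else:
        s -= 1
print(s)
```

v=14: not <1, s = 0-1 = -1
v=13: not <1, s = (-1)-1 = -2
v=0: <1, s = (-2)-0 = -2
v=9: not <1, s = (-2)-1 = -3
v=2: not <1, s = (-3)-1 = -4
v=9: not <1, s = (-4)-1 = -5
v=9: not <1, s = (-5)-1 = -6

-6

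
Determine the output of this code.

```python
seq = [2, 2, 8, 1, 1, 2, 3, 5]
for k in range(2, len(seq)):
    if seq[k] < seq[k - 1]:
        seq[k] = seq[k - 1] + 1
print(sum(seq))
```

k=2: 8>=2, unchanged → [2, 2, 8, 1, 1, 2, 3, 5]
k=3: 1<8, seq[3] = 8+1 = 9 → [2, 2, 8, 9, 1, 2, 3, 5]
k=4: 1<9, seq[4] = 9+1 = 10 → [2, 2, 8, 9, 10, 2, 3, 5]
k=5: 2<10, seq[5] = 10+1 = 11 → [2, 2, 8, 9, 10, 11, 3, 5]
k=6: 3<11, seq[6] = 11+1 = 12 → [2, 2, 8, 9, 10, 11, 12, 5]
k=7: 5<12, seq[7] = 12+1 = 13 → [2, 2, 8, 9, 10, 11, 12, 13]
sum = 67

67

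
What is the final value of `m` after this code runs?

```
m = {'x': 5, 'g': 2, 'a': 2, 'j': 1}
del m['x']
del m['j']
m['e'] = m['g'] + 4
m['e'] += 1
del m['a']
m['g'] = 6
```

{'g': 6, 'e': 7}

del 'x' → {'g': 2, 'a': 2, 'j': 1}
del 'j' → {'g': 2, 'a': 2}
m['e'] = m['g']+4 = 6 → {'g': 2, 'a': 2, 'e': 6}
m['e'] = 6+1 = 7 → {'g': 2, 'a': 2, 'e': 7}
del 'a' → {'g': 2, 'e': 7}
m['g'] = 6 → {'g': 6, 'e': 7}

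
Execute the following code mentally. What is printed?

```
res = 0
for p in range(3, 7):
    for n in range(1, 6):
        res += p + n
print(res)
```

150

p=3,n=1: res = 0+4 = 4
p=3,n=2: res = 4+5 = 9
p=3,n=3: res = 9+6 = 15
p=3,n=4: res = 15+7 = 22
p=3,n=5: res = 22+8 = 30
p=4,n=1: res = 30+5 = 35
p=4,n=2: res = 35+6 = 41
p=4,n=3: res = 41+7 = 48
p=4,n=4: res = 48+8 = 56
p=4,n=5: res = 56+9 = 65
p=5,n=1: res = 65+6 = 71
p=5,n=2: res = 71+7 = 78
p=5,n=3: res = 78+8 = 86
p=5,n=4: res = 86+9 = 95
p=5,n=5: res = 95+10 = 105
p=6,n=1: res = 105+7 = 112
p=6,n=2: res = 112+8 = 120
p=6,n=3: res = 120+9 = 129
p=6,n=4: res = 129+10 = 139
p=6,n=5: res = 139+11 = 150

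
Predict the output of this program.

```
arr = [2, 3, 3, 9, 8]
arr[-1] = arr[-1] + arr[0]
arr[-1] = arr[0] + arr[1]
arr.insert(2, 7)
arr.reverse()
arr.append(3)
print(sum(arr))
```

32

arr[-1] = arr[-1]+arr[0] = 8+2 = 10 → [2, 3, 3, 9, 10]
arr[-1] = arr[0]+arr[1] = 2+3 = 5 → [2, 3, 3, 9, 5]
insert 7 at 2 → [2, 3, 7, 3, 9, 5]
reverse → [5, 9, 3, 7, 3, 2]
append 3 → [5, 9, 3, 7, 3, 2, 3]
sum = 32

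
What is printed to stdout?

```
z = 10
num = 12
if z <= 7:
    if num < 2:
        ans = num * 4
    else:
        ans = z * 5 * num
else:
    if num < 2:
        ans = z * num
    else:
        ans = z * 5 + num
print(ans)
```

62

z=10, num=12
z <= 7 is False; num < 2 is False
→ ans = z * 5 + num = 62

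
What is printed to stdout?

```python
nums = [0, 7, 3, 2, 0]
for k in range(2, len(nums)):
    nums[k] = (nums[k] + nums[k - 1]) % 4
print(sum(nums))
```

9

k=2: nums[2] = (3+7)%4 = 2 → [0, 7, 2, 2, 0]
k=3: nums[3] = (2+2)%4 = 0 → [0, 7, 2, 0, 0]
k=4: nums[4] = (0+0)%4 = 0 → [0, 7, 2, 0, 0]
sum = 9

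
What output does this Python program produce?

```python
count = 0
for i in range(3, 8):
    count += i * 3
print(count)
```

75

i=3: count = 0+3*3 = 9
i=4: count = 9+4*3 = 21
i=5: count = 21+5*3 = 36
i=6: count = 36+6*3 = 54
i=7: count = 54+7*3 = 75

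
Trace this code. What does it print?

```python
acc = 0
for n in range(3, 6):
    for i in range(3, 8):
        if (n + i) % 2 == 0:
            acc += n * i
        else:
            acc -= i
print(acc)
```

n=3,i=3: even sum, acc = 0+9 = 9
n=3,i=4: odd sum, acc = 9-4 = 5
n=3,i=5: even sum, acc = 5+15 = 20
n=3,i=6: odd sum, acc = 20-6 = 14
n=3,i=7: even sum, acc = 14+21 = 35
n=4,i=3: odd sum, acc = 35-3 = 32
n=4,i=4: even sum, acc = 32+16 = 48
n=4,i=5: odd sum, acc = 48-5 = 43
n=4,i=6: even sum, acc = 43+24 = 67
n=4,i=7: odd sum, acc = 67-7 = 60
n=5,i=3: even sum, acc = 60+15 = 75
n=5,i=4: odd sum, acc = 75-4 = 71
n=5,i=5: even sum, acc = 71+25 = 96
n=5,i=6: odd sum, acc = 96-6 = 90
n=5,i=7: even sum, acc = 90+35 = 125

125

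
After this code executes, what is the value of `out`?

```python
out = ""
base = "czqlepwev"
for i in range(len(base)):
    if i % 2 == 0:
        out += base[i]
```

'cqewv'

i=0: add 'c' → 'c'
i=1: skip
i=2: add 'q' → 'cq'
i=3: skip
i=4: add 'e' → 'cqe'
i=5: skip
i=6: add 'w' → 'cqew'
i=7: skip
i=8: add 'v' → 'cqewv'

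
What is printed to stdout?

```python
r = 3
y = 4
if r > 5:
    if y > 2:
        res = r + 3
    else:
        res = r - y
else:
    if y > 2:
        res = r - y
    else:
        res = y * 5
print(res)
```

r=3, y=4
r > 5 is False; y > 2 is True
→ res = r - y = -1

-1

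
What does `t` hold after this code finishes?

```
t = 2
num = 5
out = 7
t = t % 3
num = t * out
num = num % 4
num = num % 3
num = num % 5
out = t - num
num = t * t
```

t = 2%3 = 2
num = 2*7 = 14
num = 14%4 = 2
num = 2%3 = 2
num = 2%5 = 2
out = 2-2 = 0
num = 2*2 = 4

2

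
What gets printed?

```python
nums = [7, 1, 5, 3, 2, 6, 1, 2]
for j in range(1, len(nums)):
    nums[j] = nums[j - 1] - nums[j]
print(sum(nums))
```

-26

j=1: nums[1] = 7-1 = 6 → [7, 6, 5, 3, 2, 6, 1, 2]
j=2: nums[2] = 6-5 = 1 → [7, 6, 1, 3, 2, 6, 1, 2]
j=3: nums[3] = 1-3 = -2 → [7, 6, 1, -2, 2, 6, 1, 2]
j=4: nums[4] = (-2)-2 = -4 → [7, 6, 1, -2, -4, 6, 1, 2]
j=5: nums[5] = (-4)-6 = -10 → [7, 6, 1, -2, -4, -10, 1, 2]
j=6: nums[6] = (-10)-1 = -11 → [7, 6, 1, -2, -4, -10, -11, 2]
j=7: nums[7] = (-11)-2 = -13 → [7, 6, 1, -2, -4, -10, -11, -13]
sum = -26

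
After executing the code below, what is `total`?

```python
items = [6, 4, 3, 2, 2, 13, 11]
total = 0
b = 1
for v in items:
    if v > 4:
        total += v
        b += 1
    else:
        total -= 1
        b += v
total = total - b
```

v=6: >4, total = 0+6 = 6; b=2
v=4: not >4, total = 6-1 = 5; b=6
v=3: not >4, total = 5-1 = 4; b=9
v=2: not >4, total = 4-1 = 3; b=11
v=2: not >4, total = 3-1 = 2; b=13
v=13: >4, total = 2+13 = 15; b=14
v=11: >4, total = 15+11 = 26; b=15
total-b = 26-15 = 11

11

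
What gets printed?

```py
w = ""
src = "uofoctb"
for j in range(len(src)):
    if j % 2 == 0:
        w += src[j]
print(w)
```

ufcb

j=0: add 'u' → 'u'
j=1: skip
j=2: add 'f' → 'uf'
j=3: skip
j=4: add 'c' → 'ufc'
j=5: skip
j=6: add 'b' → 'ufcb'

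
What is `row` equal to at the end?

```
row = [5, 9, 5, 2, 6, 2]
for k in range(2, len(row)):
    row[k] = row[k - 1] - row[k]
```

k=2: row[2] = 9-5 = 4 → [5, 9, 4, 2, 6, 2]
k=3: row[3] = 4-2 = 2 → [5, 9, 4, 2, 6, 2]
k=4: row[4] = 2-6 = -4 → [5, 9, 4, 2, -4, 2]
k=5: row[5] = (-4)-2 = -6 → [5, 9, 4, 2, -4, -6]

[5, 9, 4, 2, -4, -6]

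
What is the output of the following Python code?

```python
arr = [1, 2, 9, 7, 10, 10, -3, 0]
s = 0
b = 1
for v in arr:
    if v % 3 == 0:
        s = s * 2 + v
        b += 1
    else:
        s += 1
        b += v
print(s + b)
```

92

v=1: not %3==0, s = 0+1 = 1; b=2
v=2: not %3==0, s = 1+1 = 2; b=4
v=9: %3==0, s = 2*2+9 = 13; b=5
v=7: not %3==0, s = 13+1 = 14; b=12
v=10: not %3==0, s = 14+1 = 15; b=22
v=10: not %3==0, s = 15+1 = 16; b=32
v=-3: %3==0, s = 16*2+(-3) = 29; b=33
v=0: %3==0, s = 29*2+0 = 58; b=34
s+b = 58+34 = 92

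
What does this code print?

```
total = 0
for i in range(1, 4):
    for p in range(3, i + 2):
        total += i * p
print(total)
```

27

i=2,p=3: total = 0+6 = 6
i=3,p=3: total = 6+9 = 15
i=3,p=4: total = 15+12 = 27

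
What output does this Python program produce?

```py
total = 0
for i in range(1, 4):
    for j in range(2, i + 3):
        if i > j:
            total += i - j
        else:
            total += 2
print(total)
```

17

i=1,j=2: not 1>2, total = 0+2 = 2
i=1,j=3: not 1>3, total = 2+2 = 4
i=2,j=2: not 2>2, total = 4+2 = 6
i=2,j=3: not 2>3, total = 6+2 = 8
i=2,j=4: not 2>4, total = 8+2 = 10
i=3,j=2: 3>2, total = 10+1 = 11
i=3,j=3: not 3>3, total = 11+2 = 13
i=3,j=4: not 3>4, total = 13+2 = 15
i=3,j=5: not 3>5, total = 15+2 = 17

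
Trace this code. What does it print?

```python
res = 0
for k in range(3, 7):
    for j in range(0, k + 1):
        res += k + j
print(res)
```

156

k=3,j=0: res = 0+3 = 3
k=3,j=1: res = 3+4 = 7
k=3,j=2: res = 7+5 = 12
k=3,j=3: res = 12+6 = 18
k=4,j=0: res = 18+4 = 22
k=4,j=1: res = 22+5 = 27
k=4,j=2: res = 27+6 = 33
k=4,j=3: res = 33+7 = 40
k=4,j=4: res = 40+8 = 48
k=5,j=0: res = 48+5 = 53
k=5,j=1: res = 53+6 = 59
k=5,j=2: res = 59+7 = 66
k=5,j=3: res = 66+8 = 74
k=5,j=4: res = 74+9 = 83
k=5,j=5: res = 83+10 = 93
k=6,j=0: res = 93+6 = 99
k=6,j=1: res = 99+7 = 106
k=6,j=2: res = 106+8 = 114
k=6,j=3: res = 114+9 = 123
k=6,j=4: res = 123+10 = 133
k=6,j=5: res = 133+11 = 144
k=6,j=6: res = 144+12 = 156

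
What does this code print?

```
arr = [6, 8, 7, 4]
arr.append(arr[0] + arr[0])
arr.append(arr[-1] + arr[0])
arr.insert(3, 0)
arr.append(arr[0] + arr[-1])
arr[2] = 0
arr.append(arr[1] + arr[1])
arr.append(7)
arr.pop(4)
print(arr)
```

[6, 8, 0, 0, 12, 18, 24, 16, 7]

append arr[0]+arr[0] = 6+6 = 12 → [6, 8, 7, 4, 12]
append arr[-1]+arr[0] = 12+6 = 18 → [6, 8, 7, 4, 12, 18]
insert 0 at 3 → [6, 8, 7, 0, 4, 12, 18]
append arr[0]+arr[-1] = 6+18 = 24 → [6, 8, 7, 0, 4, 12, 18, 24]
arr[2] = 0 → [6, 8, 0, 0, 4, 12, 18, 24]
append arr[1]+arr[1] = 8+8 = 16 → [6, 8, 0, 0, 4, 12, 18, 24, 16]
append 7 → [6, 8, 0, 0, 4, 12, 18, 24, 16, 7]
pop(4) removes 4 → [6, 8, 0, 0, 12, 18, 24, 16, 7]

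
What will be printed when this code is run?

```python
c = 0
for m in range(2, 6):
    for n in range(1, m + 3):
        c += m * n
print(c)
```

289

m=2,n=1: c = 0+2 = 2
m=2,n=2: c = 2+4 = 6
m=2,n=3: c = 6+6 = 12
m=2,n=4: c = 12+8 = 20
m=3,n=1: c = 20+3 = 23
m=3,n=2: c = 23+6 = 29
m=3,n=3: c = 29+9 = 38
m=3,n=4: c = 38+12 = 50
m=3,n=5: c = 50+15 = 65
m=4,n=1: c = 65+4 = 69
m=4,n=2: c = 69+8 = 77
m=4,n=3: c = 77+12 = 89
m=4,n=4: c = 89+16 = 105
m=4,n=5: c = 105+20 = 125
m=4,n=6: c = 125+24 = 149
m=5,n=1: c = 149+5 = 154
m=5,n=2: c = 154+10 = 164
m=5,n=3: c = 164+15 = 179
m=5,n=4: c = 179+20 = 199
m=5,n=5: c = 199+25 = 224
m=5,n=6: c = 224+30 = 254
m=5,n=7: c = 254+35 = 289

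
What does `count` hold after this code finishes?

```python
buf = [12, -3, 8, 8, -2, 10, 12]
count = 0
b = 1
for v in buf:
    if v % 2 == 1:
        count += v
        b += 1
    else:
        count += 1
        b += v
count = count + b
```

53

v=12: not odd, count = 0+1 = 1; b=13
v=-3: odd, count = 1+(-3) = -2; b=14
v=8: not odd, count = (-2)+1 = -1; b=22
v=8: not odd, count = (-1)+1 = 0; b=30
v=-2: not odd, count = 0+1 = 1; b=28
v=10: not odd, count = 1+1 = 2; b=38
v=12: not odd, count = 2+1 = 3; b=50
count+b = 3+50 = 53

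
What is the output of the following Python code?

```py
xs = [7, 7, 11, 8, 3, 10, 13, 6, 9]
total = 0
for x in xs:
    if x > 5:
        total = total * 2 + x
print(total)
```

x=7: >5, total = 0*2+7 = 7
x=7: >5, total = 7*2+7 = 21
x=11: >5, total = 21*2+11 = 53
x=8: >5, total = 53*2+8 = 114
x=3: not >5
x=10: >5, total = 114*2+10 = 238
x=13: >5, total = 238*2+13 = 489
x=6: >5, total = 489*2+6 = 984
x=9: >5, total = 984*2+9 = 1977

1977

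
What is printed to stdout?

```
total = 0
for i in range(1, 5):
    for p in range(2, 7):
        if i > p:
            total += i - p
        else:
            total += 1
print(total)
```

i=1,p=2: not 1>2, total = 0+1 = 1
i=1,p=3: not 1>3, total = 1+1 = 2
i=1,p=4: not 1>4, total = 2+1 = 3
i=1,p=5: not 1>5, total = 3+1 = 4
i=1,p=6: not 1>6, total = 4+1 = 5
i=2,p=2: not 2>2, total = 5+1 = 6
i=2,p=3: not 2>3, total = 6+1 = 7
i=2,p=4: not 2>4, total = 7+1 = 8
i=2,p=5: not 2>5, total = 8+1 = 9
i=2,p=6: not 2>6, total = 9+1 = 10
i=3,p=2: 3>2, total = 10+1 = 11
i=3,p=3: not 3>3, total = 11+1 = 12
i=3,p=4: not 3>4, total = 12+1 = 13
i=3,p=5: not 3>5, total = 13+1 = 14
i=3,p=6: not 3>6, total = 14+1 = 15
i=4,p=2: 4>2, total = 15+2 = 17
i=4,p=3: 4>3, total = 17+1 = 18
i=4,p=4: not 4>4, total = 18+1 = 19
i=4,p=5: not 4>5, total = 19+1 = 20
i=4,p=6: not 4>6, total = 20+1 = 21

21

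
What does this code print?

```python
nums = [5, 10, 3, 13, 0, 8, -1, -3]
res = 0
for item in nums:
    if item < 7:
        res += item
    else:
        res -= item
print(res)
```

item=5: <7, res = 0+5 = 5
item=10: not <7, res = 5-10 = -5
item=3: <7, res = (-5)+3 = -2
item=13: not <7, res = (-2)-13 = -15
item=0: <7, res = (-15)+0 = -15
item=8: not <7, res = (-15)-8 = -23
item=-1: <7, res = (-23)+(-1) = -24
item=-3: <7, res = (-24)+(-3) = -27

-27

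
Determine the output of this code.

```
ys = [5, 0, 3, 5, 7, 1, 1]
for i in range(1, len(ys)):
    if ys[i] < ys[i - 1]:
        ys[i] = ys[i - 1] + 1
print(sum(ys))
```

56

i=1: 0<5, ys[1] = 5+1 = 6 → [5, 6, 3, 5, 7, 1, 1]
i=2: 3<6, ys[2] = 6+1 = 7 → [5, 6, 7, 5, 7, 1, 1]
i=3: 5<7, ys[3] = 7+1 = 8 → [5, 6, 7, 8, 7, 1, 1]
i=4: 7<8, ys[4] = 8+1 = 9 → [5, 6, 7, 8, 9, 1, 1]
i=5: 1<9, ys[5] = 9+1 = 10 → [5, 6, 7, 8, 9, 10, 1]
i=6: 1<10, ys[6] = 10+1 = 11 → [5, 6, 7, 8, 9, 10, 11]
sum = 56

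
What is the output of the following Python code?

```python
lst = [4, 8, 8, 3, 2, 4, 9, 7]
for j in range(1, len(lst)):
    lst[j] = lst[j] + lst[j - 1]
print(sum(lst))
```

196

j=1: lst[1] = 8+4 = 12 → [4, 12, 8, 3, 2, 4, 9, 7]
j=2: lst[2] = 8+12 = 20 → [4, 12, 20, 3, 2, 4, 9, 7]
j=3: lst[3] = 3+20 = 23 → [4, 12, 20, 23, 2, 4, 9, 7]
j=4: lst[4] = 2+23 = 25 → [4, 12, 20, 23, 25, 4, 9, 7]
j=5: lst[5] = 4+25 = 29 → [4, 12, 20, 23, 25, 29, 9, 7]
j=6: lst[6] = 9+29 = 38 → [4, 12, 20, 23, 25, 29, 38, 7]
j=7: lst[7] = 7+38 = 45 → [4, 12, 20, 23, 25, 29, 38, 45]
sum = 196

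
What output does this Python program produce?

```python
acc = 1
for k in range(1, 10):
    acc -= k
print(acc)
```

-44

k=1: acc = 1-1 = 0
k=2: acc = 0-2 = -2
k=3: acc = (-2)-3 = -5
k=4: acc = (-5)-4 = -9
k=5: acc = (-9)-5 = -14
k=6: acc = (-14)-6 = -20
k=7: acc = (-20)-7 = -27
k=8: acc = (-27)-8 = -35
k=9: acc = (-35)-9 = -44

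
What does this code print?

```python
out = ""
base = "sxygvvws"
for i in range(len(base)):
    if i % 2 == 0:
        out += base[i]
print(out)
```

i=0: add 's' → 's'
i=1: skip
i=2: add 'y' → 'sy'
i=3: skip
i=4: add 'v' → 'syv'
i=5: skip
i=6: add 'w' → 'syvw'
i=7: skip

syvw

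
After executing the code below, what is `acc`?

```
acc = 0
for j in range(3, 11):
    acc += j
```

j=3: acc = 0+3 = 3
j=4: acc = 3+4 = 7
j=5: acc = 7+5 = 12
j=6: acc = 12+6 = 18
j=7: acc = 18+7 = 25
j=8: acc = 25+8 = 33
j=9: acc = 33+9 = 42
j=10: acc = 42+10 = 52

52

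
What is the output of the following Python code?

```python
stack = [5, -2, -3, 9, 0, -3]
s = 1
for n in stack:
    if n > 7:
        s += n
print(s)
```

n=5: not >7
n=-2: not >7
n=-3: not >7
n=9: >7, s = 1+9 = 10
n=0: not >7
n=-3: not >7

10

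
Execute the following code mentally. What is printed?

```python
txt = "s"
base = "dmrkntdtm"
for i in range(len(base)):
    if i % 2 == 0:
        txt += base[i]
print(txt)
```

i=0: add 'd' → 'sd'
i=1: skip
i=2: add 'r' → 'sdr'
i=3: skip
i=4: add 'n' → 'sdrn'
i=5: skip
i=6: add 'd' → 'sdrnd'
i=7: skip
i=8: add 'm' → 'sdrndm'

sdrndm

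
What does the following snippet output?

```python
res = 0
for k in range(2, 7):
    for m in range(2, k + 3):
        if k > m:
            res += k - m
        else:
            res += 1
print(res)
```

k=2,m=2: not 2>2, res = 0+1 = 1
k=2,m=3: not 2>3, res = 1+1 = 2
k=2,m=4: not 2>4, res = 2+1 = 3
k=3,m=2: 3>2, res = 3+1 = 4
k=3,m=3: not 3>3, res = 4+1 = 5
k=3,m=4: not 3>4, res = 5+1 = 6
k=3,m=5: not 3>5, res = 6+1 = 7
k=4,m=2: 4>2, res = 7+2 = 9
k=4,m=3: 4>3, res = 9+1 = 10
k=4,m=4: not 4>4, res = 10+1 = 11
k=4,m=5: not 4>5, res = 11+1 = 12
k=4,m=6: not 4>6, res = 12+1 = 13
k=5,m=2: 5>2, res = 13+3 = 16
k=5,m=3: 5>3, res = 16+2 = 18
k=5,m=4: 5>4, res = 18+1 = 19
k=5,m=5: not 5>5, res = 19+1 = 20
k=5,m=6: not 5>6, res = 20+1 = 21
k=5,m=7: not 5>7, res = 21+1 = 22
k=6,m=2: 6>2, res = 22+4 = 26
k=6,m=3: 6>3, res = 26+3 = 29
k=6,m=4: 6>4, res = 29+2 = 31
k=6,m=5: 6>5, res = 31+1 = 32
k=6,m=6: not 6>6, res = 32+1 = 33
k=6,m=7: not 6>7, res = 33+1 = 34
k=6,m=8: not 6>8, res = 34+1 = 35

35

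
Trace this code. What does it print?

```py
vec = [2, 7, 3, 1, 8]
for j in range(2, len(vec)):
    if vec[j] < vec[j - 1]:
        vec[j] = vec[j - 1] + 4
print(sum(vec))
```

54

j=2: 3<7, vec[2] = 7+4 = 11 → [2, 7, 11, 1, 8]
j=3: 1<11, vec[3] = 11+4 = 15 → [2, 7, 11, 15, 8]
j=4: 8<15, vec[4] = 15+4 = 19 → [2, 7, 11, 15, 19]
sum = 54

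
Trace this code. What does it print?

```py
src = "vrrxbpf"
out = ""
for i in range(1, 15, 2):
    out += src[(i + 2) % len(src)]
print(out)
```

xpvrbfr

i=1: add src[3]='x' → 'x'
i=3: add src[5]='p' → 'xp'
i=5: add src[0]='v' → 'xpv'
i=7: add src[2]='r' → 'xpvr'
i=9: add src[4]='b' → 'xpvrb'
i=11: add src[6]='f' → 'xpvrbf'
i=13: add src[1]='r' → 'xpvrbfr'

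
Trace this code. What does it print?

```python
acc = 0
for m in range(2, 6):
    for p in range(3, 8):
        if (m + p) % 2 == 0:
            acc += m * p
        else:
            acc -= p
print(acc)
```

m=2,p=3: odd sum, acc = 0-3 = -3
m=2,p=4: even sum, acc = (-3)+8 = 5
m=2,p=5: odd sum, acc = 5-5 = 0
m=2,p=6: even sum, acc = 0+12 = 12
m=2,p=7: odd sum, acc = 12-7 = 5
m=3,p=3: even sum, acc = 5+9 = 14
m=3,p=4: odd sum, acc = 14-4 = 10
m=3,p=5: even sum, acc = 10+15 = 25
m=3,p=6: odd sum, acc = 25-6 = 19
m=3,p=7: even sum, acc = 19+21 = 40
m=4,p=3: odd sum, acc = 40-3 = 37
m=4,p=4: even sum, acc = 37+16 = 53
m=4,p=5: odd sum, acc = 53-5 = 48
m=4,p=6: even sum, acc = 48+24 = 72
m=4,p=7: odd sum, acc = 72-7 = 65
m=5,p=3: even sum, acc = 65+15 = 80
m=5,p=4: odd sum, acc = 80-4 = 76
m=5,p=5: even sum, acc = 76+25 = 101
m=5,p=6: odd sum, acc = 101-6 = 95
m=5,p=7: even sum, acc = 95+35 = 130

130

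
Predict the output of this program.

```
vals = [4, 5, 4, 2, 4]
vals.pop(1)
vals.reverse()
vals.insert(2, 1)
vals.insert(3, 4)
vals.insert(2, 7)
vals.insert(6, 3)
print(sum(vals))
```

pop(1) removes 5 → [4, 4, 2, 4]
reverse → [4, 2, 4, 4]
insert 1 at 2 → [4, 2, 1, 4, 4]
insert 4 at 3 → [4, 2, 1, 4, 4, 4]
insert 7 at 2 → [4, 2, 7, 1, 4, 4, 4]
insert 3 at 6 → [4, 2, 7, 1, 4, 4, 3, 4]
sum = 29

29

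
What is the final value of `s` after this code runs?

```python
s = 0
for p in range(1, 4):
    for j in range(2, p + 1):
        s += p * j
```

p=2,j=2: s = 0+4 = 4
p=3,j=2: s = 4+6 = 10
p=3,j=3: s = 10+9 = 19

19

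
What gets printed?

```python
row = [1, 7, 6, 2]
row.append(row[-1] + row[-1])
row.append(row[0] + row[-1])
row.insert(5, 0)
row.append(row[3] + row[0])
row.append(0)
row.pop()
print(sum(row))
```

28

append row[-1]+row[-1] = 2+2 = 4 → [1, 7, 6, 2, 4]
append row[0]+row[-1] = 1+4 = 5 → [1, 7, 6, 2, 4, 5]
insert 0 at 5 → [1, 7, 6, 2, 4, 0, 5]
append row[3]+row[0] = 2+1 = 3 → [1, 7, 6, 2, 4, 0, 5, 3]
append 0 → [1, 7, 6, 2, 4, 0, 5, 3, 0]
pop() removes 0 → [1, 7, 6, 2, 4, 0, 5, 3]
sum = 28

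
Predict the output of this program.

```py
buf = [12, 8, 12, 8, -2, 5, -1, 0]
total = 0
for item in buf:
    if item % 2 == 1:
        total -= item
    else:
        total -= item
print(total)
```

-42

item=12: not odd, total = 0-12 = -12
item=8: not odd, total = (-12)-8 = -20
item=12: not odd, total = (-20)-12 = -32
item=8: not odd, total = (-32)-8 = -40
item=-2: not odd, total = (-40)-(-2) = -38
item=5: odd, total = (-38)-5 = -43
item=-1: odd, total = (-43)-(-1) = -42
item=0: not odd, total = (-42)-0 = -42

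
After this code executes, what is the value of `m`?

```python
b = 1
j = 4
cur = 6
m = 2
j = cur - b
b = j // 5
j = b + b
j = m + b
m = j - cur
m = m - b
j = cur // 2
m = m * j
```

j = 6-1 = 5
b = 5//5 = 1
j = 1+1 = 2
j = 2+1 = 3
m = 3-6 = -3
m = (-3)-1 = -4
j = 6//2 = 3
m = (-4)*3 = -12

-12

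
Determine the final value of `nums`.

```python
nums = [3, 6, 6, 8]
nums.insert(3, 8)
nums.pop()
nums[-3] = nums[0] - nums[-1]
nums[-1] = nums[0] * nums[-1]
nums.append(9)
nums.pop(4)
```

[3, -5, 6, 24]

insert 8 at 3 → [3, 6, 6, 8, 8]
pop() removes 8 → [3, 6, 6, 8]
nums[-3] = nums[0]-nums[-1] = 3-8 = -5 → [3, -5, 6, 8]
nums[-1] = nums[0]*nums[-1] = 3*8 = 24 → [3, -5, 6, 24]
append 9 → [3, -5, 6, 24, 9]
pop(4) removes 9 → [3, -5, 6, 24]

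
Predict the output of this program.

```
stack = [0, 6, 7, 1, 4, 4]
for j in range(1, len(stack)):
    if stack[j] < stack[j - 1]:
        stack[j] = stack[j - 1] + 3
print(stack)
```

[0, 6, 7, 10, 13, 16]

j=1: 6>=0, unchanged → [0, 6, 7, 1, 4, 4]
j=2: 7>=6, unchanged → [0, 6, 7, 1, 4, 4]
j=3: 1<7, stack[3] = 7+3 = 10 → [0, 6, 7, 10, 4, 4]
j=4: 4<10, stack[4] = 10+3 = 13 → [0, 6, 7, 10, 13, 4]
j=5: 4<13, stack[5] = 13+3 = 16 → [0, 6, 7, 10, 13, 16]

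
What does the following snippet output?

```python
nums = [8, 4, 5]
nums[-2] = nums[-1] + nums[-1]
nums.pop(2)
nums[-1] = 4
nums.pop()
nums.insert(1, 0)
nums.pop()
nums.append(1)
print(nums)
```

[8, 1]

nums[-2] = nums[-1]+nums[-1] = 5+5 = 10 → [8, 10, 5]
pop(2) removes 5 → [8, 10]
nums[-1] = 4 → [8, 4]
pop() removes 4 → [8]
insert 0 at 1 → [8, 0]
pop() removes 0 → [8]
append 1 → [8, 1]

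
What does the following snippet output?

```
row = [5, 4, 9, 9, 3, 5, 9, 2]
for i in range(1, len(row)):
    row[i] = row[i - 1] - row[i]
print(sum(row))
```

i=1: row[1] = 5-4 = 1 → [5, 1, 9, 9, 3, 5, 9, 2]
i=2: row[2] = 1-9 = -8 → [5, 1, -8, 9, 3, 5, 9, 2]
i=3: row[3] = (-8)-9 = -17 → [5, 1, -8, -17, 3, 5, 9, 2]
i=4: row[4] = (-17)-3 = -20 → [5, 1, -8, -17, -20, 5, 9, 2]
i=5: row[5] = (-20)-5 = -25 → [5, 1, -8, -17, -20, -25, 9, 2]
i=6: row[6] = (-25)-9 = -34 → [5, 1, -8, -17, -20, -25, -34, 2]
i=7: row[7] = (-34)-2 = -36 → [5, 1, -8, -17, -20, -25, -34, -36]
sum = -134

-134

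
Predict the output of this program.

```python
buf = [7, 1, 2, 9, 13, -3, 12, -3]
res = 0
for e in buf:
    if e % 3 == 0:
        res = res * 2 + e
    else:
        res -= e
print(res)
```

-183

e=7: not %3==0, res = 0-7 = -7
e=1: not %3==0, res = (-7)-1 = -8
e=2: not %3==0, res = (-8)-2 = -10
e=9: %3==0, res = (-10)*2+9 = -11
e=13: not %3==0, res = (-11)-13 = -24
e=-3: %3==0, res = (-24)*2+(-3) = -51
e=12: %3==0, res = (-51)*2+12 = -90
e=-3: %3==0, res = (-90)*2+(-3) = -183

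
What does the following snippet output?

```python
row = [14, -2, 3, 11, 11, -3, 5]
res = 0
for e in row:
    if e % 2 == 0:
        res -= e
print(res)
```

e=14: even, res = 0-14 = -14
e=-2: even, res = (-14)-(-2) = -12
e=3: not even
e=11: not even
e=11: not even
e=-3: not even
e=5: not even

-12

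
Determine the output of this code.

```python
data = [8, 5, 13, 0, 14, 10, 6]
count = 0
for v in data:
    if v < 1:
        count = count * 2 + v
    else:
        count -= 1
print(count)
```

-9

v=8: not <1, count = 0-1 = -1
v=5: not <1, count = (-1)-1 = -2
v=13: not <1, count = (-2)-1 = -3
v=0: <1, count = (-3)*2+0 = -6
v=14: not <1, count = (-6)-1 = -7
v=10: not <1, count = (-7)-1 = -8
v=6: not <1, count = (-8)-1 = -9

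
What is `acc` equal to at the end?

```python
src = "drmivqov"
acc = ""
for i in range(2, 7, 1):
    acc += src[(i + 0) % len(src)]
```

i=2: add src[2]='m' → 'm'
i=3: add src[3]='i' → 'mi'
i=4: add src[4]='v' → 'miv'
i=5: add src[5]='q' → 'mivq'
i=6: add src[6]='o' → 'mivqo'

'mivqo'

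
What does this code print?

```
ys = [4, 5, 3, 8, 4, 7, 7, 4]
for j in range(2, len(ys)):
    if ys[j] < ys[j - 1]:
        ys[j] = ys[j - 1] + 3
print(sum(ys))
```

j=2: 3<5, ys[2] = 5+3 = 8 → [4, 5, 8, 8, 4, 7, 7, 4]
j=3: 8>=8, unchanged → [4, 5, 8, 8, 4, 7, 7, 4]
j=4: 4<8, ys[4] = 8+3 = 11 → [4, 5, 8, 8, 11, 7, 7, 4]
j=5: 7<11, ys[5] = 11+3 = 14 → [4, 5, 8, 8, 11, 14, 7, 4]
j=6: 7<14, ys[6] = 14+3 = 17 → [4, 5, 8, 8, 11, 14, 17, 4]
j=7: 4<17, ys[7] = 17+3 = 20 → [4, 5, 8, 8, 11, 14, 17, 20]
sum = 87

87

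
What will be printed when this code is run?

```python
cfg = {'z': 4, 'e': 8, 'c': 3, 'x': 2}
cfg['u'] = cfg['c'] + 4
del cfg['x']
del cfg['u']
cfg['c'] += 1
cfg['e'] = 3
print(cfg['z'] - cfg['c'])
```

0

cfg['u'] = cfg['c']+4 = 7 → {'z': 4, 'e': 8, 'c': 3, 'x': 2, 'u': 7}
del 'x' → {'z': 4, 'e': 8, 'c': 3, 'u': 7}
del 'u' → {'z': 4, 'e': 8, 'c': 3}
cfg['c'] = 3+1 = 4 → {'z': 4, 'e': 8, 'c': 4}
cfg['e'] = 3 → {'z': 4, 'e': 3, 'c': 4}
cfg['z']-cfg['c'] = 4-4 = 0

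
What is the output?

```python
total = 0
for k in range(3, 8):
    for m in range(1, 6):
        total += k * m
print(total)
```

k=3,m=1: total = 0+3 = 3
k=3,m=2: total = 3+6 = 9
k=3,m=3: total = 9+9 = 18
k=3,m=4: total = 18+12 = 30
k=3,m=5: total = 30+15 = 45
k=4,m=1: total = 45+4 = 49
k=4,m=2: total = 49+8 = 57
k=4,m=3: total = 57+12 = 69
k=4,m=4: total = 69+16 = 85
k=4,m=5: total = 85+20 = 105
k=5,m=1: total = 105+5 = 110
k=5,m=2: total = 110+10 = 120
k=5,m=3: total = 120+15 = 135
k=5,m=4: total = 135+20 = 155
k=5,m=5: total = 155+25 = 180
k=6,m=1: total = 180+6 = 186
k=6,m=2: total = 186+12 = 198
k=6,m=3: total = 198+18 = 216
k=6,m=4: total = 216+24 = 240
k=6,m=5: total = 240+30 = 270
k=7,m=1: total = 270+7 = 277
k=7,m=2: total = 277+14 = 291
k=7,m=3: total = 291+21 = 312
k=7,m=4: total = 312+28 = 340
k=7,m=5: total = 340+35 = 375

375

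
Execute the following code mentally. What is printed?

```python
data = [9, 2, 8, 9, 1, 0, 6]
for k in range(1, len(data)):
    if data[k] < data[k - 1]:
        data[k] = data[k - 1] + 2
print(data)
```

k=1: 2<9, data[1] = 9+2 = 11 → [9, 11, 8, 9, 1, 0, 6]
k=2: 8<11, data[2] = 11+2 = 13 → [9, 11, 13, 9, 1, 0, 6]
k=3: 9<13, data[3] = 13+2 = 15 → [9, 11, 13, 15, 1, 0, 6]
k=4: 1<15, data[4] = 15+2 = 17 → [9, 11, 13, 15, 17, 0, 6]
k=5: 0<17, data[5] = 17+2 = 19 → [9, 11, 13, 15, 17, 19, 6]
k=6: 6<19, data[6] = 19+2 = 21 → [9, 11, 13, 15, 17, 19, 21]

[9, 11, 13, 15, 17, 19, 21]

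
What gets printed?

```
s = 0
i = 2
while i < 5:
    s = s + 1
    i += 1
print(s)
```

3

i=2: s = 0+1 = 1
i=3: s = 1+1 = 2
i=4: s = 2+1 = 3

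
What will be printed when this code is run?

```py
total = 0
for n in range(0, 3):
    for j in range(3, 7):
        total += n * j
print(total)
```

54

n=0,j=3: total = 0+0 = 0
n=0,j=4: total = 0+0 = 0
n=0,j=5: total = 0+0 = 0
n=0,j=6: total = 0+0 = 0
n=1,j=3: total = 0+3 = 3
n=1,j=4: total = 3+4 = 7
n=1,j=5: total = 7+5 = 12
n=1,j=6: total = 12+6 = 18
n=2,j=3: total = 18+6 = 24
n=2,j=4: total = 24+8 = 32
n=2,j=5: total = 32+10 = 42
n=2,j=6: total = 42+12 = 54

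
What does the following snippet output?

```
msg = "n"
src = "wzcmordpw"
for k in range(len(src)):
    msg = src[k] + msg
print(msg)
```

k=0: prepend 'w' → 'wn'
k=1: prepend 'z' → 'zwn'
k=2: prepend 'c' → 'czwn'
k=3: prepend 'm' → 'mczwn'
k=4: prepend 'o' → 'omczwn'
k=5: prepend 'r' → 'romczwn'
k=6: prepend 'd' → 'dromczwn'
k=7: prepend 'p' → 'pdromczwn'
k=8: prepend 'w' → 'wpdromczwn'

wpdromczwn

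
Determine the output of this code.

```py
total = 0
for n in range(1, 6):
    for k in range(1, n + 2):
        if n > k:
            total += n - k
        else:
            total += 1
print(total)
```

30

n=1,k=1: not 1>1, total = 0+1 = 1
n=1,k=2: not 1>2, total = 1+1 = 2
n=2,k=1: 2>1, total = 2+1 = 3
n=2,k=2: not 2>2, total = 3+1 = 4
n=2,k=3: not 2>3, total = 4+1 = 5
n=3,k=1: 3>1, total = 5+2 = 7
n=3,k=2: 3>2, total = 7+1 = 8
n=3,k=3: not 3>3, total = 8+1 = 9
n=3,k=4: not 3>4, total = 9+1 = 10
n=4,k=1: 4>1, total = 10+3 = 13
n=4,k=2: 4>2, total = 13+2 = 15
n=4,k=3: 4>3, total = 15+1 = 16
n=4,k=4: not 4>4, total = 16+1 = 17
n=4,k=5: not 4>5, total = 17+1 = 18
n=5,k=1: 5>1, total = 18+4 = 22
n=5,k=2: 5>2, total = 22+3 = 25
n=5,k=3: 5>3, total = 25+2 = 27
n=5,k=4: 5>4, total = 27+1 = 28
n=5,k=5: not 5>5, total = 28+1 = 29
n=5,k=6: not 5>6, total = 29+1 = 30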